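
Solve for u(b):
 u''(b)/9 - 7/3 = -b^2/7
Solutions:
 u(b) = C1 + C2*b - 3*b^4/28 + 21*b^2/2


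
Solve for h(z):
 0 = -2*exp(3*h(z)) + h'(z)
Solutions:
 h(z) = log(-1/(C1 + 6*z))/3
 h(z) = log((-1/(C1 + 2*z))^(1/3)*(-3^(2/3) - 3*3^(1/6)*I)/6)
 h(z) = log((-1/(C1 + 2*z))^(1/3)*(-3^(2/3) + 3*3^(1/6)*I)/6)


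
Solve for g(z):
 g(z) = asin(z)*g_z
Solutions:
 g(z) = C1*exp(Integral(1/asin(z), z))


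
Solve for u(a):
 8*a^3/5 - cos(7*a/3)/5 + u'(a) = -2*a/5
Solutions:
 u(a) = C1 - 2*a^4/5 - a^2/5 + 3*sin(7*a/3)/35


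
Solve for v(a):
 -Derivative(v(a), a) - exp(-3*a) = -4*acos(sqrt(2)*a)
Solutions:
 v(a) = C1 + 4*a*acos(sqrt(2)*a) - 2*sqrt(2)*sqrt(1 - 2*a^2) + exp(-3*a)/3


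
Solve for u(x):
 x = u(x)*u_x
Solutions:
 u(x) = -sqrt(C1 + x^2)
 u(x) = sqrt(C1 + x^2)


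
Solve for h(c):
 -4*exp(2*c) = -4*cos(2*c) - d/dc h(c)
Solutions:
 h(c) = C1 + 2*exp(2*c) - 2*sin(2*c)


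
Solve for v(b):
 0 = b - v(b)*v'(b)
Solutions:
 v(b) = -sqrt(C1 + b^2)
 v(b) = sqrt(C1 + b^2)


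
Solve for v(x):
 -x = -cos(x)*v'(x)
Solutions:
 v(x) = C1 + Integral(x/cos(x), x)


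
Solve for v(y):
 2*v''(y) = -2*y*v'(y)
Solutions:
 v(y) = C1 + C2*erf(sqrt(2)*y/2)


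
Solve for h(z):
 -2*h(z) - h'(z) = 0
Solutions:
 h(z) = C1*exp(-2*z)


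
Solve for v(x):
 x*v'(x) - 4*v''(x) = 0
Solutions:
 v(x) = C1 + C2*erfi(sqrt(2)*x/4)


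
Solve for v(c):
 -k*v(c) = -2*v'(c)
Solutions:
 v(c) = C1*exp(c*k/2)


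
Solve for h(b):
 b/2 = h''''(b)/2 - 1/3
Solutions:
 h(b) = C1 + C2*b + C3*b^2 + C4*b^3 + b^5/120 + b^4/36


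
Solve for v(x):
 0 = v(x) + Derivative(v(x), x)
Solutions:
 v(x) = C1*exp(-x)


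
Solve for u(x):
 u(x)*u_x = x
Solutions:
 u(x) = -sqrt(C1 + x^2)
 u(x) = sqrt(C1 + x^2)


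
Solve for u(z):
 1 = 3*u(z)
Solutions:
 u(z) = 1/3


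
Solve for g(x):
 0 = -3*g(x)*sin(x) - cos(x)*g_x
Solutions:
 g(x) = C1*cos(x)^3


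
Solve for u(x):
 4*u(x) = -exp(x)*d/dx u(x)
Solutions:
 u(x) = C1*exp(4*exp(-x))


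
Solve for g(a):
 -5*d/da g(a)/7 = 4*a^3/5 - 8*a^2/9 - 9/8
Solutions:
 g(a) = C1 - 7*a^4/25 + 56*a^3/135 + 63*a/40


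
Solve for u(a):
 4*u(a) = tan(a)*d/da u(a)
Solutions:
 u(a) = C1*sin(a)^4


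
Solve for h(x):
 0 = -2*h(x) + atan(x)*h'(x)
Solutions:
 h(x) = C1*exp(2*Integral(1/atan(x), x))


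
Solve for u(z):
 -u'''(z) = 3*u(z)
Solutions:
 u(z) = C3*exp(-3^(1/3)*z) + (C1*sin(3^(5/6)*z/2) + C2*cos(3^(5/6)*z/2))*exp(3^(1/3)*z/2)


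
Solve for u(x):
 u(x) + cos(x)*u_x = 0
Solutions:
 u(x) = C1*sqrt(sin(x) - 1)/sqrt(sin(x) + 1)


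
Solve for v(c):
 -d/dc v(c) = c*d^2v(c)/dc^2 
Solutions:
 v(c) = C1 + C2*log(c)


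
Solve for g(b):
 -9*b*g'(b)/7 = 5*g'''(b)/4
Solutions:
 g(b) = C1 + Integral(C2*airyai(-210^(2/3)*b/35) + C3*airybi(-210^(2/3)*b/35), b)


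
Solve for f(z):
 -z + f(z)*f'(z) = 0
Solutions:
 f(z) = -sqrt(C1 + z^2)
 f(z) = sqrt(C1 + z^2)


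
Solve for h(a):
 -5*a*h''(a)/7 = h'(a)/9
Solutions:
 h(a) = C1 + C2*a^(38/45)


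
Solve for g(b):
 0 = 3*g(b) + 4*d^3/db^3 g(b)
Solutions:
 g(b) = C3*exp(-6^(1/3)*b/2) + (C1*sin(2^(1/3)*3^(5/6)*b/4) + C2*cos(2^(1/3)*3^(5/6)*b/4))*exp(6^(1/3)*b/4)


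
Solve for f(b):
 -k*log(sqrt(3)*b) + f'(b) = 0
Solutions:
 f(b) = C1 + b*k*log(b) - b*k + b*k*log(3)/2


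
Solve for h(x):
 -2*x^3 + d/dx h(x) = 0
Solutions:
 h(x) = C1 + x^4/2


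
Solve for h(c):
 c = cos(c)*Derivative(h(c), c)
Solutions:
 h(c) = C1 + Integral(c/cos(c), c)


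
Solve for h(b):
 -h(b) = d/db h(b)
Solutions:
 h(b) = C1*exp(-b)


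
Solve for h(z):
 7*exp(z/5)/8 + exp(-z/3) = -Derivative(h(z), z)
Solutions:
 h(z) = C1 - 35*exp(z/5)/8 + 3*exp(-z/3)


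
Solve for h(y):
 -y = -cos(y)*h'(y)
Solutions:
 h(y) = C1 + Integral(y/cos(y), y)


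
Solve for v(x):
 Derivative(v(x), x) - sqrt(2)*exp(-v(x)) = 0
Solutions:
 v(x) = log(C1 + sqrt(2)*x)


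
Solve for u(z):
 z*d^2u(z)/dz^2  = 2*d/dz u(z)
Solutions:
 u(z) = C1 + C2*z^3


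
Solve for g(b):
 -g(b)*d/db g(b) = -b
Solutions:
 g(b) = -sqrt(C1 + b^2)
 g(b) = sqrt(C1 + b^2)


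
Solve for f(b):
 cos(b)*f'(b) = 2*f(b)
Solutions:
 f(b) = C1*(sin(b) + 1)/(sin(b) - 1)


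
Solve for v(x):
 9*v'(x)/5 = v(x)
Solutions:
 v(x) = C1*exp(5*x/9)


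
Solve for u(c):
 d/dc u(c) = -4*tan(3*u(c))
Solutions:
 u(c) = -asin(C1*exp(-12*c))/3 + pi/3
 u(c) = asin(C1*exp(-12*c))/3


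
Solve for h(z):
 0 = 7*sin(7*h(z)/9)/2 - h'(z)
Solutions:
 -7*z/2 + 9*log(cos(7*h(z)/9) - 1)/14 - 9*log(cos(7*h(z)/9) + 1)/14 = C1


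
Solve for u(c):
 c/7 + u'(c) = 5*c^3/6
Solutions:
 u(c) = C1 + 5*c^4/24 - c^2/14


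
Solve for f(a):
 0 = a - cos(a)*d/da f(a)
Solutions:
 f(a) = C1 + Integral(a/cos(a), a)


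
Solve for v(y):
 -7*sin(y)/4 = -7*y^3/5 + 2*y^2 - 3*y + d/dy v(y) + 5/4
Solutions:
 v(y) = C1 + 7*y^4/20 - 2*y^3/3 + 3*y^2/2 - 5*y/4 + 7*cos(y)/4


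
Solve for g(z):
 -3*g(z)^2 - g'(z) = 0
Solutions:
 g(z) = 1/(C1 + 3*z)


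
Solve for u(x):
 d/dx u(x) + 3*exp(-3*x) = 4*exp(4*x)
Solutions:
 u(x) = C1 + exp(4*x) + exp(-3*x)


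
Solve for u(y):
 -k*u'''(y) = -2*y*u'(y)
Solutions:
 u(y) = C1 + Integral(C2*airyai(2^(1/3)*y*(1/k)^(1/3)) + C3*airybi(2^(1/3)*y*(1/k)^(1/3)), y)


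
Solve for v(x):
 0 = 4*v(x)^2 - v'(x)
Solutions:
 v(x) = -1/(C1 + 4*x)


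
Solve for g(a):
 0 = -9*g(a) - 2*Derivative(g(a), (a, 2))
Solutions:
 g(a) = C1*sin(3*sqrt(2)*a/2) + C2*cos(3*sqrt(2)*a/2)


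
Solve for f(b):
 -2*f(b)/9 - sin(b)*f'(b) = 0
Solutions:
 f(b) = C1*(cos(b) + 1)^(1/9)/(cos(b) - 1)^(1/9)


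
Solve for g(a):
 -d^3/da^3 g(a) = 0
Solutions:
 g(a) = C1 + C2*a + C3*a^2


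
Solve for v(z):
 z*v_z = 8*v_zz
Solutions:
 v(z) = C1 + C2*erfi(z/4)


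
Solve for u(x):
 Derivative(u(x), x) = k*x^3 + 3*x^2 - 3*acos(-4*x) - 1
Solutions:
 u(x) = C1 + k*x^4/4 + x^3 - 3*x*acos(-4*x) - x - 3*sqrt(1 - 16*x^2)/4


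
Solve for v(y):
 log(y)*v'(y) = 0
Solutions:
 v(y) = C1


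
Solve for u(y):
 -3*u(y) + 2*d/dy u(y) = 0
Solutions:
 u(y) = C1*exp(3*y/2)


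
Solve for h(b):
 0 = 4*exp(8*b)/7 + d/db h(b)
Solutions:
 h(b) = C1 - exp(8*b)/14


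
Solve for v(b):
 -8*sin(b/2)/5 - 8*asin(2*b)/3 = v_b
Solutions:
 v(b) = C1 - 8*b*asin(2*b)/3 - 4*sqrt(1 - 4*b^2)/3 + 16*cos(b/2)/5


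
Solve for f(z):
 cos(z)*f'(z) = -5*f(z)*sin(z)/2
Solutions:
 f(z) = C1*cos(z)^(5/2)


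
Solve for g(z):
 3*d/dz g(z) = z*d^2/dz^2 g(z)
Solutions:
 g(z) = C1 + C2*z^4


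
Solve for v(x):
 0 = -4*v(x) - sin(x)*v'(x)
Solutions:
 v(x) = C1*(cos(x)^2 + 2*cos(x) + 1)/(cos(x)^2 - 2*cos(x) + 1)


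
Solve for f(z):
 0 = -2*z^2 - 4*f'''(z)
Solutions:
 f(z) = C1 + C2*z + C3*z^2 - z^5/120


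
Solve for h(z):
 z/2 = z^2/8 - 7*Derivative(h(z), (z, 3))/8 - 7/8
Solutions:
 h(z) = C1 + C2*z + C3*z^2 + z^5/420 - z^4/42 - z^3/6


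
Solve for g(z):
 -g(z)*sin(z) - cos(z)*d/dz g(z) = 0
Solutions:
 g(z) = C1*cos(z)


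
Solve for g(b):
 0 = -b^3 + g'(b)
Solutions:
 g(b) = C1 + b^4/4


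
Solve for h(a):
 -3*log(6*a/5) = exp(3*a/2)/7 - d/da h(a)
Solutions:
 h(a) = C1 + 3*a*log(a) + 3*a*(-log(5) - 1 + log(6)) + 2*exp(3*a/2)/21


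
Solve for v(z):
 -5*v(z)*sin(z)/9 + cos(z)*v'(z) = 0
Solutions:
 v(z) = C1/cos(z)^(5/9)


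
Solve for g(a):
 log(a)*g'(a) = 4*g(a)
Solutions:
 g(a) = C1*exp(4*li(a))


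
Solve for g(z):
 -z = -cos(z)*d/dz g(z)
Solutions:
 g(z) = C1 + Integral(z/cos(z), z)


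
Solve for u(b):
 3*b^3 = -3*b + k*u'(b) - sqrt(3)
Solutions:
 u(b) = C1 + 3*b^4/(4*k) + 3*b^2/(2*k) + sqrt(3)*b/k


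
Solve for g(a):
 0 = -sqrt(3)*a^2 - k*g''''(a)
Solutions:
 g(a) = C1 + C2*a + C3*a^2 + C4*a^3 - sqrt(3)*a^6/(360*k)


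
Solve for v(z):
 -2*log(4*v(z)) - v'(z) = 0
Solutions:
 Integral(1/(log(_y) + 2*log(2)), (_y, v(z)))/2 = C1 - z


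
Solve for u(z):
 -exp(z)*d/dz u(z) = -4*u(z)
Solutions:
 u(z) = C1*exp(-4*exp(-z))


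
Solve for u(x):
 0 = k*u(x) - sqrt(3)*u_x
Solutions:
 u(x) = C1*exp(sqrt(3)*k*x/3)


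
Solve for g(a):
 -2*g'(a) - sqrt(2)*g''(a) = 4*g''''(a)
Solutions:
 g(a) = C1 + C2*exp(-3^(1/3)*a*(-(18 + sqrt(6)*sqrt(sqrt(2) + 54))^(1/3) + sqrt(2)*3^(1/3)/(18 + sqrt(6)*sqrt(sqrt(2) + 54))^(1/3))/12)*sin(3^(1/6)*a*(3*sqrt(2)/(18 + sqrt(6)*sqrt(sqrt(2) + 54))^(1/3) + 3^(2/3)*(18 + sqrt(6)*sqrt(sqrt(2) + 54))^(1/3))/12) + C3*exp(-3^(1/3)*a*(-(18 + sqrt(6)*sqrt(sqrt(2) + 54))^(1/3) + sqrt(2)*3^(1/3)/(18 + sqrt(6)*sqrt(sqrt(2) + 54))^(1/3))/12)*cos(3^(1/6)*a*(3*sqrt(2)/(18 + sqrt(6)*sqrt(sqrt(2) + 54))^(1/3) + 3^(2/3)*(18 + sqrt(6)*sqrt(sqrt(2) + 54))^(1/3))/12) + C4*exp(3^(1/3)*a*(-(18 + sqrt(6)*sqrt(sqrt(2) + 54))^(1/3) + sqrt(2)*3^(1/3)/(18 + sqrt(6)*sqrt(sqrt(2) + 54))^(1/3))/6)


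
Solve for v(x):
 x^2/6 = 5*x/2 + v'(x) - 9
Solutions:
 v(x) = C1 + x^3/18 - 5*x^2/4 + 9*x


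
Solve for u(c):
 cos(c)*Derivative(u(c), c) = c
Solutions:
 u(c) = C1 + Integral(c/cos(c), c)


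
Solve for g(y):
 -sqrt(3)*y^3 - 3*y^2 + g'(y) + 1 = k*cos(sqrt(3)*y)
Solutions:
 g(y) = C1 + sqrt(3)*k*sin(sqrt(3)*y)/3 + sqrt(3)*y^4/4 + y^3 - y


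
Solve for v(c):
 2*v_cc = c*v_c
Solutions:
 v(c) = C1 + C2*erfi(c/2)


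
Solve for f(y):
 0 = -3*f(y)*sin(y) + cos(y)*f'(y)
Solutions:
 f(y) = C1/cos(y)^3


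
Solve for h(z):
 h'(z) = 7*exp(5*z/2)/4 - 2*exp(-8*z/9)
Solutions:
 h(z) = C1 + 7*exp(5*z/2)/10 + 9*exp(-8*z/9)/4


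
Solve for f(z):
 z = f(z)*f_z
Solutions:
 f(z) = -sqrt(C1 + z^2)
 f(z) = sqrt(C1 + z^2)


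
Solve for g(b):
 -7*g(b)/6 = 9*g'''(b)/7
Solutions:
 g(b) = C3*exp(-14^(2/3)*b/6) + (C1*sin(14^(2/3)*sqrt(3)*b/12) + C2*cos(14^(2/3)*sqrt(3)*b/12))*exp(14^(2/3)*b/12)


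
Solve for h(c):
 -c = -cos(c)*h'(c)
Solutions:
 h(c) = C1 + Integral(c/cos(c), c)


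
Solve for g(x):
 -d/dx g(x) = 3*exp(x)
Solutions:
 g(x) = C1 - 3*exp(x)


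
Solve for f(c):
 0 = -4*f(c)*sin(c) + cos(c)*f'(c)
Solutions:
 f(c) = C1/cos(c)^4


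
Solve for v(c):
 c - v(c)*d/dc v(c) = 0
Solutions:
 v(c) = -sqrt(C1 + c^2)
 v(c) = sqrt(C1 + c^2)


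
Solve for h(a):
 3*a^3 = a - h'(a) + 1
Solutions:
 h(a) = C1 - 3*a^4/4 + a^2/2 + a


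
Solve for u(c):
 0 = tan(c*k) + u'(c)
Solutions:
 u(c) = C1 - Piecewise((-log(cos(c*k))/k, Ne(k, 0)), (0, True))


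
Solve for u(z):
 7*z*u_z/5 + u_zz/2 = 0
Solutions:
 u(z) = C1 + C2*erf(sqrt(35)*z/5)


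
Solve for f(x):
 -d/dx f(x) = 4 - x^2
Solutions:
 f(x) = C1 + x^3/3 - 4*x


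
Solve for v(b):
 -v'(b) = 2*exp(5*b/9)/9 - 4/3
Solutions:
 v(b) = C1 + 4*b/3 - 2*exp(5*b/9)/5


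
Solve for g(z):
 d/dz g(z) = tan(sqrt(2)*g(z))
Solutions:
 g(z) = sqrt(2)*(pi - asin(C1*exp(sqrt(2)*z)))/2
 g(z) = sqrt(2)*asin(C1*exp(sqrt(2)*z))/2


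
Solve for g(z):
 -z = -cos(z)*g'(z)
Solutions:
 g(z) = C1 + Integral(z/cos(z), z)


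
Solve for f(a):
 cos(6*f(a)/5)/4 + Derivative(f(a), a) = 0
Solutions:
 a/4 - 5*log(sin(6*f(a)/5) - 1)/12 + 5*log(sin(6*f(a)/5) + 1)/12 = C1


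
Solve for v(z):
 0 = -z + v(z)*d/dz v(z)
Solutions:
 v(z) = -sqrt(C1 + z^2)
 v(z) = sqrt(C1 + z^2)


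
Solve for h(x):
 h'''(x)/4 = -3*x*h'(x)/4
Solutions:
 h(x) = C1 + Integral(C2*airyai(-3^(1/3)*x) + C3*airybi(-3^(1/3)*x), x)


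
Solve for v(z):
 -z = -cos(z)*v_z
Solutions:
 v(z) = C1 + Integral(z/cos(z), z)


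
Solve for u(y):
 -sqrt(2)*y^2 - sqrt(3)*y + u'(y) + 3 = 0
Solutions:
 u(y) = C1 + sqrt(2)*y^3/3 + sqrt(3)*y^2/2 - 3*y


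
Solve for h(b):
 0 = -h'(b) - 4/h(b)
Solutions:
 h(b) = -sqrt(C1 - 8*b)
 h(b) = sqrt(C1 - 8*b)


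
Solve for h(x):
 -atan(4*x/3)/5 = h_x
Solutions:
 h(x) = C1 - x*atan(4*x/3)/5 + 3*log(16*x^2 + 9)/40


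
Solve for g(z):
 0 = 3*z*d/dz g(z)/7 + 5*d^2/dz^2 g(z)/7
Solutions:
 g(z) = C1 + C2*erf(sqrt(30)*z/10)


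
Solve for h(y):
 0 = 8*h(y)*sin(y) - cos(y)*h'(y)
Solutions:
 h(y) = C1/cos(y)^8


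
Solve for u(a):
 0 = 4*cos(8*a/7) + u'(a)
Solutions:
 u(a) = C1 - 7*sin(8*a/7)/2


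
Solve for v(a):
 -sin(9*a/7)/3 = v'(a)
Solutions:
 v(a) = C1 + 7*cos(9*a/7)/27


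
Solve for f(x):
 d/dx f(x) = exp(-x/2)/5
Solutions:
 f(x) = C1 - 2*exp(-x/2)/5


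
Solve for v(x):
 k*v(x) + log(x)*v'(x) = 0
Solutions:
 v(x) = C1*exp(-k*li(x))


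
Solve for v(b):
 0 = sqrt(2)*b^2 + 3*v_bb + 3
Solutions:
 v(b) = C1 + C2*b - sqrt(2)*b^4/36 - b^2/2


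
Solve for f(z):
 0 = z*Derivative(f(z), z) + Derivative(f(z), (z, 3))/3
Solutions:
 f(z) = C1 + Integral(C2*airyai(-3^(1/3)*z) + C3*airybi(-3^(1/3)*z), z)


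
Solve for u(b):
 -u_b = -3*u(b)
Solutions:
 u(b) = C1*exp(3*b)


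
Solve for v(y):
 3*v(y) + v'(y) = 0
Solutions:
 v(y) = C1*exp(-3*y)


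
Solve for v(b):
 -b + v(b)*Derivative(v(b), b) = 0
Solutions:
 v(b) = -sqrt(C1 + b^2)
 v(b) = sqrt(C1 + b^2)


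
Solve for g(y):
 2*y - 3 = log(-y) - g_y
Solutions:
 g(y) = C1 - y^2 + y*log(-y) + 2*y


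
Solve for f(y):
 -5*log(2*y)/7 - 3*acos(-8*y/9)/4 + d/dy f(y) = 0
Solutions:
 f(y) = C1 + 5*y*log(y)/7 + 3*y*acos(-8*y/9)/4 - 5*y/7 + 5*y*log(2)/7 + 3*sqrt(81 - 64*y^2)/32


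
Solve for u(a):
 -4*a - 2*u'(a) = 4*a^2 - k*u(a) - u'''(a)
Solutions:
 u(a) = C1*exp(2^(1/3)*a*(6^(1/3)*(9*k + sqrt(3)*sqrt(27*k^2 - 32))^(1/3)/12 - 2^(1/3)*3^(5/6)*I*(9*k + sqrt(3)*sqrt(27*k^2 - 32))^(1/3)/12 - 4/((-3^(1/3) + 3^(5/6)*I)*(9*k + sqrt(3)*sqrt(27*k^2 - 32))^(1/3)))) + C2*exp(2^(1/3)*a*(6^(1/3)*(9*k + sqrt(3)*sqrt(27*k^2 - 32))^(1/3)/12 + 2^(1/3)*3^(5/6)*I*(9*k + sqrt(3)*sqrt(27*k^2 - 32))^(1/3)/12 + 4/((3^(1/3) + 3^(5/6)*I)*(9*k + sqrt(3)*sqrt(27*k^2 - 32))^(1/3)))) + C3*exp(-6^(1/3)*a*(2^(1/3)*(9*k + sqrt(3)*sqrt(27*k^2 - 32))^(1/3) + 4*3^(1/3)/(9*k + sqrt(3)*sqrt(27*k^2 - 32))^(1/3))/6) + 4*a^2/k + 4*a/k + 16*a/k^2 + 8/k^2 + 32/k^3


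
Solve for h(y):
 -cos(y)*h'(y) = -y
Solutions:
 h(y) = C1 + Integral(y/cos(y), y)


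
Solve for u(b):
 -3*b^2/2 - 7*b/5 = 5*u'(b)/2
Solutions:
 u(b) = C1 - b^3/5 - 7*b^2/25


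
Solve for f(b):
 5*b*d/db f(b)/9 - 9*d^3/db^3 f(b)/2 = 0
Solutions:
 f(b) = C1 + Integral(C2*airyai(10^(1/3)*3^(2/3)*b/9) + C3*airybi(10^(1/3)*3^(2/3)*b/9), b)


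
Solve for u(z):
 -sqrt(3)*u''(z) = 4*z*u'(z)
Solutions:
 u(z) = C1 + C2*erf(sqrt(2)*3^(3/4)*z/3)


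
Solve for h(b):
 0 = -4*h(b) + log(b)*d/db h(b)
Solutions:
 h(b) = C1*exp(4*li(b))


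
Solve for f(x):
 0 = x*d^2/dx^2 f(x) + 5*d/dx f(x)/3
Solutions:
 f(x) = C1 + C2/x^(2/3)


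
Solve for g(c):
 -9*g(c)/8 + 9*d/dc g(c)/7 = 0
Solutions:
 g(c) = C1*exp(7*c/8)


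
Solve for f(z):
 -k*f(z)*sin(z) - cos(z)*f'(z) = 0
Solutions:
 f(z) = C1*exp(k*log(cos(z)))


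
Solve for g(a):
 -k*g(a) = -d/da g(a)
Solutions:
 g(a) = C1*exp(a*k)


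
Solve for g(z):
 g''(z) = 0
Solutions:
 g(z) = C1 + C2*z


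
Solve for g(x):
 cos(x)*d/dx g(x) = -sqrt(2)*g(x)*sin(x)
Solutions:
 g(x) = C1*cos(x)^(sqrt(2))


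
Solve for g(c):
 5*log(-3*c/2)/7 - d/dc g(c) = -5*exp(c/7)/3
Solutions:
 g(c) = C1 + 5*c*log(-c)/7 + 5*c*(-1 - log(2) + log(3))/7 + 35*exp(c/7)/3


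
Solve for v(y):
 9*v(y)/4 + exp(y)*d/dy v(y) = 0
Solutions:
 v(y) = C1*exp(9*exp(-y)/4)


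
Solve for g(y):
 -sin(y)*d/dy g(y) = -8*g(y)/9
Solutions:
 g(y) = C1*(cos(y) - 1)^(4/9)/(cos(y) + 1)^(4/9)


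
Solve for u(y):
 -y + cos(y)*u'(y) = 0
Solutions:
 u(y) = C1 + Integral(y/cos(y), y)


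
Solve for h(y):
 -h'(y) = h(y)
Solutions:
 h(y) = C1*exp(-y)


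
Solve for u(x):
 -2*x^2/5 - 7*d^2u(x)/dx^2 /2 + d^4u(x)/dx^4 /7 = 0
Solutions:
 u(x) = C1 + C2*x + C3*exp(-7*sqrt(2)*x/2) + C4*exp(7*sqrt(2)*x/2) - x^4/105 - 8*x^2/1715


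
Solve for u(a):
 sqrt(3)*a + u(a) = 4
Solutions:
 u(a) = -sqrt(3)*a + 4


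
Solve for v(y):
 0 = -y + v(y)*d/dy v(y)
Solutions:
 v(y) = -sqrt(C1 + y^2)
 v(y) = sqrt(C1 + y^2)


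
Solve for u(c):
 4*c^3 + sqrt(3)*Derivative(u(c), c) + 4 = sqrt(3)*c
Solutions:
 u(c) = C1 - sqrt(3)*c^4/3 + c^2/2 - 4*sqrt(3)*c/3


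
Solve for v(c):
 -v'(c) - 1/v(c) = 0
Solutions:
 v(c) = -sqrt(C1 - 2*c)
 v(c) = sqrt(C1 - 2*c)


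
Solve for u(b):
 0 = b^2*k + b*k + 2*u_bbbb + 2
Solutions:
 u(b) = C1 + C2*b + C3*b^2 + C4*b^3 - b^6*k/720 - b^5*k/240 - b^4/24


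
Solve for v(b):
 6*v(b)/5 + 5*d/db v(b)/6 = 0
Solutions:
 v(b) = C1*exp(-36*b/25)


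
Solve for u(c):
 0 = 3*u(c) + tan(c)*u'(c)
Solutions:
 u(c) = C1/sin(c)^3


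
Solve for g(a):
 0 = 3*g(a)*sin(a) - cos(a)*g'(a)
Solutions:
 g(a) = C1/cos(a)^3


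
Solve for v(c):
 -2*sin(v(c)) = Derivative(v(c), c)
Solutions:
 v(c) = -acos((-C1 - exp(4*c))/(C1 - exp(4*c))) + 2*pi
 v(c) = acos((-C1 - exp(4*c))/(C1 - exp(4*c)))


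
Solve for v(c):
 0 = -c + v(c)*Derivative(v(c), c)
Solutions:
 v(c) = -sqrt(C1 + c^2)
 v(c) = sqrt(C1 + c^2)


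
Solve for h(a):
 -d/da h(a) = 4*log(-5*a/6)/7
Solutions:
 h(a) = C1 - 4*a*log(-a)/7 + 4*a*(-log(5) + 1 + log(6))/7


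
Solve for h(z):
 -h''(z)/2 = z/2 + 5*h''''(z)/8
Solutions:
 h(z) = C1 + C2*z + C3*sin(2*sqrt(5)*z/5) + C4*cos(2*sqrt(5)*z/5) - z^3/6


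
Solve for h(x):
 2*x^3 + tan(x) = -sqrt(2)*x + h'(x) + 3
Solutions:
 h(x) = C1 + x^4/2 + sqrt(2)*x^2/2 - 3*x - log(cos(x))


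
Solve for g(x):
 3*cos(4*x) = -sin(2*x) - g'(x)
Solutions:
 g(x) = C1 - 3*sin(4*x)/4 + cos(2*x)/2


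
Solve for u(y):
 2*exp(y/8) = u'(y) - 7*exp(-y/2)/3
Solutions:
 u(y) = C1 + 16*exp(y/8) - 14*exp(-y/2)/3


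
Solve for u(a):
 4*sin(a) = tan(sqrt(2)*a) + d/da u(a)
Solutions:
 u(a) = C1 + sqrt(2)*log(cos(sqrt(2)*a))/2 - 4*cos(a)


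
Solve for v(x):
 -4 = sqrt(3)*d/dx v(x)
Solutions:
 v(x) = C1 - 4*sqrt(3)*x/3


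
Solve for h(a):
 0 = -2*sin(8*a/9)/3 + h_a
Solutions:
 h(a) = C1 - 3*cos(8*a/9)/4


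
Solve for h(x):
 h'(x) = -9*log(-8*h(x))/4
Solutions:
 4*Integral(1/(log(-_y) + 3*log(2)), (_y, h(x)))/9 = C1 - x


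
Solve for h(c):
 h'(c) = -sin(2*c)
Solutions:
 h(c) = C1 + cos(2*c)/2


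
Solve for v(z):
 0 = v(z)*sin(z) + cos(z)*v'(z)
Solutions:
 v(z) = C1*cos(z)


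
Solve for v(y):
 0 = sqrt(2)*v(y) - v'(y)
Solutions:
 v(y) = C1*exp(sqrt(2)*y)


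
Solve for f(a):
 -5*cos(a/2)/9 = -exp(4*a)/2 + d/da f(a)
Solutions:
 f(a) = C1 + exp(4*a)/8 - 10*sin(a/2)/9


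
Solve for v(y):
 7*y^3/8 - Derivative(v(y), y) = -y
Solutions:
 v(y) = C1 + 7*y^4/32 + y^2/2


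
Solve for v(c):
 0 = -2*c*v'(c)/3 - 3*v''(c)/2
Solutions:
 v(c) = C1 + C2*erf(sqrt(2)*c/3)


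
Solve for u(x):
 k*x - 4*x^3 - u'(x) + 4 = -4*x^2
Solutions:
 u(x) = C1 + k*x^2/2 - x^4 + 4*x^3/3 + 4*x


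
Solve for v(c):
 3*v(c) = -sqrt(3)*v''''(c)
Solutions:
 v(c) = (C1*sin(sqrt(2)*3^(1/8)*c/2) + C2*cos(sqrt(2)*3^(1/8)*c/2))*exp(-sqrt(2)*3^(1/8)*c/2) + (C3*sin(sqrt(2)*3^(1/8)*c/2) + C4*cos(sqrt(2)*3^(1/8)*c/2))*exp(sqrt(2)*3^(1/8)*c/2)


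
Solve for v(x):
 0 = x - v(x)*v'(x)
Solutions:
 v(x) = -sqrt(C1 + x^2)
 v(x) = sqrt(C1 + x^2)


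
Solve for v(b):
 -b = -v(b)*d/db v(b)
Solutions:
 v(b) = -sqrt(C1 + b^2)
 v(b) = sqrt(C1 + b^2)


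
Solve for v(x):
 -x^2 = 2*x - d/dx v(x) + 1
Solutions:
 v(x) = C1 + x^3/3 + x^2 + x


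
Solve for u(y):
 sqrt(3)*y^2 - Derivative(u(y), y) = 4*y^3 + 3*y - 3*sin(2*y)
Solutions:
 u(y) = C1 - y^4 + sqrt(3)*y^3/3 - 3*y^2/2 - 3*cos(2*y)/2


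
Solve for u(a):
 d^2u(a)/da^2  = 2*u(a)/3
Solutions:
 u(a) = C1*exp(-sqrt(6)*a/3) + C2*exp(sqrt(6)*a/3)


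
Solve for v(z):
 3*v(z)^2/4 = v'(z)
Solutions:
 v(z) = -4/(C1 + 3*z)


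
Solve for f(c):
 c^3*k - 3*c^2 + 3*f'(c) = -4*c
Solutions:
 f(c) = C1 - c^4*k/12 + c^3/3 - 2*c^2/3


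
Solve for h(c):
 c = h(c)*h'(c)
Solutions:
 h(c) = -sqrt(C1 + c^2)
 h(c) = sqrt(C1 + c^2)


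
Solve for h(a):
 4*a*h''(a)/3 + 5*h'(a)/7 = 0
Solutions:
 h(a) = C1 + C2*a^(13/28)


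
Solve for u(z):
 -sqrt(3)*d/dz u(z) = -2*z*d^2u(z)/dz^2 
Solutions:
 u(z) = C1 + C2*z^(sqrt(3)/2 + 1)


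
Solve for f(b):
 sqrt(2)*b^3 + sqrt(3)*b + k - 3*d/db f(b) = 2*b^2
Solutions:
 f(b) = C1 + sqrt(2)*b^4/12 - 2*b^3/9 + sqrt(3)*b^2/6 + b*k/3


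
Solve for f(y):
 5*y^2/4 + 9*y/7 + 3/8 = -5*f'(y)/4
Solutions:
 f(y) = C1 - y^3/3 - 18*y^2/35 - 3*y/10


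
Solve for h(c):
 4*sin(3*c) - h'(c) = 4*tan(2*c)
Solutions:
 h(c) = C1 + 2*log(cos(2*c)) - 4*cos(3*c)/3


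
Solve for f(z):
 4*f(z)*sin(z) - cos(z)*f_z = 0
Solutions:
 f(z) = C1/cos(z)^4


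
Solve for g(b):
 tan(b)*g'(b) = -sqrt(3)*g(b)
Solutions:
 g(b) = C1/sin(b)^(sqrt(3))


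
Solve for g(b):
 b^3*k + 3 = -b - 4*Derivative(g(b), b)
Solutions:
 g(b) = C1 - b^4*k/16 - b^2/8 - 3*b/4


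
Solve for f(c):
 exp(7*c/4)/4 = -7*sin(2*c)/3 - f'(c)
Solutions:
 f(c) = C1 - exp(7*c/4)/7 + 7*cos(2*c)/6


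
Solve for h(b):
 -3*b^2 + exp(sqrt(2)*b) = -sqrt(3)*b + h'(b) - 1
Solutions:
 h(b) = C1 - b^3 + sqrt(3)*b^2/2 + b + sqrt(2)*exp(sqrt(2)*b)/2


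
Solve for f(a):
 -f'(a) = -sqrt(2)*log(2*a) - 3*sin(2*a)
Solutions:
 f(a) = C1 + sqrt(2)*a*(log(a) - 1) + sqrt(2)*a*log(2) - 3*cos(2*a)/2


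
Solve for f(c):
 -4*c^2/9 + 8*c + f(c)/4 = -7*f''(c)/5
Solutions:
 f(c) = C1*sin(sqrt(35)*c/14) + C2*cos(sqrt(35)*c/14) + 16*c^2/9 - 32*c - 896/45


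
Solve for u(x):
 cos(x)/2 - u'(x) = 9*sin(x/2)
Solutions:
 u(x) = C1 + sin(x)/2 + 18*cos(x/2)


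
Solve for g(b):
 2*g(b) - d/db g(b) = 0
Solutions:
 g(b) = C1*exp(2*b)


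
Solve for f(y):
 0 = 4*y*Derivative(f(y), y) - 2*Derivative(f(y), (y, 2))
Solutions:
 f(y) = C1 + C2*erfi(y)


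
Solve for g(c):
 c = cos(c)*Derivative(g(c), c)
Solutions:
 g(c) = C1 + Integral(c/cos(c), c)


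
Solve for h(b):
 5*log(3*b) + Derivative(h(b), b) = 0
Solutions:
 h(b) = C1 - 5*b*log(b) - b*log(243) + 5*b


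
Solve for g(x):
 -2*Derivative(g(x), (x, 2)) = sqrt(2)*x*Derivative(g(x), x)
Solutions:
 g(x) = C1 + C2*erf(2^(1/4)*x/2)


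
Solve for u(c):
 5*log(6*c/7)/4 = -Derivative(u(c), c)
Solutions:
 u(c) = C1 - 5*c*log(c)/4 - 5*c*log(6)/4 + 5*c/4 + 5*c*log(7)/4


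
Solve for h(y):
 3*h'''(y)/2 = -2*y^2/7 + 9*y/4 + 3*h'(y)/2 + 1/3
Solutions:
 h(y) = C1 + C2*exp(-y) + C3*exp(y) + 4*y^3/63 - 3*y^2/4 + 10*y/63


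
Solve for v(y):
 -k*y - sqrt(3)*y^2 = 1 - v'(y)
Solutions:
 v(y) = C1 + k*y^2/2 + sqrt(3)*y^3/3 + y


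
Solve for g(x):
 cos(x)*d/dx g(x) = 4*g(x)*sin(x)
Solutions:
 g(x) = C1/cos(x)^4


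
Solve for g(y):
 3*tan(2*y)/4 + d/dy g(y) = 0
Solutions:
 g(y) = C1 + 3*log(cos(2*y))/8


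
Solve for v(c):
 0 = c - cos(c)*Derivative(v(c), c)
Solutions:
 v(c) = C1 + Integral(c/cos(c), c)


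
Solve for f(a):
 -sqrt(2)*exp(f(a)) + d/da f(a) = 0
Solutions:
 f(a) = log(-1/(C1 + sqrt(2)*a))


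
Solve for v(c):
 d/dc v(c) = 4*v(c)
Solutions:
 v(c) = C1*exp(4*c)


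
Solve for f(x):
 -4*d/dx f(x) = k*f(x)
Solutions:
 f(x) = C1*exp(-k*x/4)


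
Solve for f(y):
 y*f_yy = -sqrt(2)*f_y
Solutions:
 f(y) = C1 + C2*y^(1 - sqrt(2))


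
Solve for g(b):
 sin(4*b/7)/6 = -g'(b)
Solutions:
 g(b) = C1 + 7*cos(4*b/7)/24


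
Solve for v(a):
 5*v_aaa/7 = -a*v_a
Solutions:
 v(a) = C1 + Integral(C2*airyai(-5^(2/3)*7^(1/3)*a/5) + C3*airybi(-5^(2/3)*7^(1/3)*a/5), a)


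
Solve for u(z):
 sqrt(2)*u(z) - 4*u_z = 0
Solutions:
 u(z) = C1*exp(sqrt(2)*z/4)


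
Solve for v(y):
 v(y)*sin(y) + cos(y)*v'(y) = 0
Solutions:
 v(y) = C1*cos(y)


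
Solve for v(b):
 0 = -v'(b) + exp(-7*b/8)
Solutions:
 v(b) = C1 - 8*exp(-7*b/8)/7


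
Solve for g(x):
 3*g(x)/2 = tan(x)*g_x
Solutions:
 g(x) = C1*sin(x)^(3/2)


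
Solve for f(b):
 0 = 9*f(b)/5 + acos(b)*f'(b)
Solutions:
 f(b) = C1*exp(-9*Integral(1/acos(b), b)/5)


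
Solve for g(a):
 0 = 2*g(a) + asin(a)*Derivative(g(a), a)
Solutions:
 g(a) = C1*exp(-2*Integral(1/asin(a), a))


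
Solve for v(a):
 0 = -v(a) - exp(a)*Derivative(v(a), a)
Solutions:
 v(a) = C1*exp(exp(-a))


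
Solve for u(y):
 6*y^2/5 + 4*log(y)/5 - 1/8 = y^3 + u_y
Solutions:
 u(y) = C1 - y^4/4 + 2*y^3/5 + 4*y*log(y)/5 - 37*y/40


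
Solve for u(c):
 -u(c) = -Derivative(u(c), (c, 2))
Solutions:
 u(c) = C1*exp(-c) + C2*exp(c)


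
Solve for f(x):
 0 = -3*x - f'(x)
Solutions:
 f(x) = C1 - 3*x^2/2


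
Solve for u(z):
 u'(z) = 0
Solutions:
 u(z) = C1


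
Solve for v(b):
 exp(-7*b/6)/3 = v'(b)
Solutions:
 v(b) = C1 - 2*exp(-7*b/6)/7


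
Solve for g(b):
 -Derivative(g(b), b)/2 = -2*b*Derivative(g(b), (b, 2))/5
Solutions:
 g(b) = C1 + C2*b^(9/4)


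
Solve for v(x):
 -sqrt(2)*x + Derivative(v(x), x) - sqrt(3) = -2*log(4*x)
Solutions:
 v(x) = C1 + sqrt(2)*x^2/2 - 2*x*log(x) - x*log(16) + sqrt(3)*x + 2*x


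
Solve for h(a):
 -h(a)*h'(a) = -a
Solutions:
 h(a) = -sqrt(C1 + a^2)
 h(a) = sqrt(C1 + a^2)


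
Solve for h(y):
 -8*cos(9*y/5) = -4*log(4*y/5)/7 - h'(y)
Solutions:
 h(y) = C1 - 4*y*log(y)/7 - 8*y*log(2)/7 + 4*y/7 + 4*y*log(5)/7 + 40*sin(9*y/5)/9


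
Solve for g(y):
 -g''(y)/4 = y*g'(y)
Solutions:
 g(y) = C1 + C2*erf(sqrt(2)*y)


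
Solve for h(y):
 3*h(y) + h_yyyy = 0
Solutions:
 h(y) = (C1*sin(sqrt(2)*3^(1/4)*y/2) + C2*cos(sqrt(2)*3^(1/4)*y/2))*exp(-sqrt(2)*3^(1/4)*y/2) + (C3*sin(sqrt(2)*3^(1/4)*y/2) + C4*cos(sqrt(2)*3^(1/4)*y/2))*exp(sqrt(2)*3^(1/4)*y/2)


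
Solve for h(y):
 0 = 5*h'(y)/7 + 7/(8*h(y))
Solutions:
 h(y) = -sqrt(C1 - 245*y)/10
 h(y) = sqrt(C1 - 245*y)/10


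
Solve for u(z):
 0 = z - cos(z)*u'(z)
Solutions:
 u(z) = C1 + Integral(z/cos(z), z)


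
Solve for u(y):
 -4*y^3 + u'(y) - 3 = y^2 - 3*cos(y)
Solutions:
 u(y) = C1 + y^4 + y^3/3 + 3*y - 3*sin(y)


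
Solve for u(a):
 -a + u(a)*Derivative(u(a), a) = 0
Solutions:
 u(a) = -sqrt(C1 + a^2)
 u(a) = sqrt(C1 + a^2)


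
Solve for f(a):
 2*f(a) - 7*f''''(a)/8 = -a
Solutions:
 f(a) = C1*exp(-2*7^(3/4)*a/7) + C2*exp(2*7^(3/4)*a/7) + C3*sin(2*7^(3/4)*a/7) + C4*cos(2*7^(3/4)*a/7) - a/2


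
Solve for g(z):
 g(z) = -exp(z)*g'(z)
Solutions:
 g(z) = C1*exp(exp(-z))


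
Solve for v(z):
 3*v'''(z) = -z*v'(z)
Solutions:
 v(z) = C1 + Integral(C2*airyai(-3^(2/3)*z/3) + C3*airybi(-3^(2/3)*z/3), z)


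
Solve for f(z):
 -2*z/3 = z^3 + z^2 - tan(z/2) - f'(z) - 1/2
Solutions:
 f(z) = C1 + z^4/4 + z^3/3 + z^2/3 - z/2 + 2*log(cos(z/2))


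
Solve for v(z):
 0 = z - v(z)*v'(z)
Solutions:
 v(z) = -sqrt(C1 + z^2)
 v(z) = sqrt(C1 + z^2)


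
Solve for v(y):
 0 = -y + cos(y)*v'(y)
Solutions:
 v(y) = C1 + Integral(y/cos(y), y)


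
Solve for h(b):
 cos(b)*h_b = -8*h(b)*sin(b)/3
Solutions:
 h(b) = C1*cos(b)^(8/3)


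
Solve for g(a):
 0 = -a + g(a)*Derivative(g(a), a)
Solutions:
 g(a) = -sqrt(C1 + a^2)
 g(a) = sqrt(C1 + a^2)


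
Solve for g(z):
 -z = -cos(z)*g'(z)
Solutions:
 g(z) = C1 + Integral(z/cos(z), z)


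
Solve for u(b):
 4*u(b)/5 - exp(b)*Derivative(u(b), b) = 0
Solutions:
 u(b) = C1*exp(-4*exp(-b)/5)


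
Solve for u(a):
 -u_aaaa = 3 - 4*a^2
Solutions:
 u(a) = C1 + C2*a + C3*a^2 + C4*a^3 + a^6/90 - a^4/8


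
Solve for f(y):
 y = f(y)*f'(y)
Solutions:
 f(y) = -sqrt(C1 + y^2)
 f(y) = sqrt(C1 + y^2)


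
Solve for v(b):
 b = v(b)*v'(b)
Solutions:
 v(b) = -sqrt(C1 + b^2)
 v(b) = sqrt(C1 + b^2)


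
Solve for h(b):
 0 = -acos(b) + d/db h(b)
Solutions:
 h(b) = C1 + b*acos(b) - sqrt(1 - b^2)


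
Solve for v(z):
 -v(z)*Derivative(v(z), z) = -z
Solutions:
 v(z) = -sqrt(C1 + z^2)
 v(z) = sqrt(C1 + z^2)


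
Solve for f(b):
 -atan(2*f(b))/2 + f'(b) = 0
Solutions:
 Integral(1/atan(2*_y), (_y, f(b))) = C1 + b/2


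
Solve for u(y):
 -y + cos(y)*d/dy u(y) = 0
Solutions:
 u(y) = C1 + Integral(y/cos(y), y)


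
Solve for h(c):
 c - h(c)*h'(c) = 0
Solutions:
 h(c) = -sqrt(C1 + c^2)
 h(c) = sqrt(C1 + c^2)


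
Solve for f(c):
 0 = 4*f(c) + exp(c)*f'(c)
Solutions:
 f(c) = C1*exp(4*exp(-c))


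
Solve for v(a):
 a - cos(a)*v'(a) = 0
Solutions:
 v(a) = C1 + Integral(a/cos(a), a)


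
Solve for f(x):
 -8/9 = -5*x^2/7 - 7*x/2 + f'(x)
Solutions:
 f(x) = C1 + 5*x^3/21 + 7*x^2/4 - 8*x/9


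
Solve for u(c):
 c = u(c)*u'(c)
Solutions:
 u(c) = -sqrt(C1 + c^2)
 u(c) = sqrt(C1 + c^2)


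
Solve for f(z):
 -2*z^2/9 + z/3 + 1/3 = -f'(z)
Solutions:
 f(z) = C1 + 2*z^3/27 - z^2/6 - z/3


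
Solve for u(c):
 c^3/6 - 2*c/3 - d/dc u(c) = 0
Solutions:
 u(c) = C1 + c^4/24 - c^2/3


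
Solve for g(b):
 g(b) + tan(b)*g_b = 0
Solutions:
 g(b) = C1/sin(b)


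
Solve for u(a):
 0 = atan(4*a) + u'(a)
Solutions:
 u(a) = C1 - a*atan(4*a) + log(16*a^2 + 1)/8


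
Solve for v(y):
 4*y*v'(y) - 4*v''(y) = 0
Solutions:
 v(y) = C1 + C2*erfi(sqrt(2)*y/2)


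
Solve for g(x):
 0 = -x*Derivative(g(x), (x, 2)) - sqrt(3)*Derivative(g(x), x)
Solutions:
 g(x) = C1 + C2*x^(1 - sqrt(3))


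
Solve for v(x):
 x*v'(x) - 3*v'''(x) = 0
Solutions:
 v(x) = C1 + Integral(C2*airyai(3^(2/3)*x/3) + C3*airybi(3^(2/3)*x/3), x)


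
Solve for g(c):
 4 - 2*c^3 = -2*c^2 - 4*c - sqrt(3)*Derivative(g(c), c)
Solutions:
 g(c) = C1 + sqrt(3)*c^4/6 - 2*sqrt(3)*c^3/9 - 2*sqrt(3)*c^2/3 - 4*sqrt(3)*c/3


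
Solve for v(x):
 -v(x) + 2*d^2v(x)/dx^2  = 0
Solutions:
 v(x) = C1*exp(-sqrt(2)*x/2) + C2*exp(sqrt(2)*x/2)


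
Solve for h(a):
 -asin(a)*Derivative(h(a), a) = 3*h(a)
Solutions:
 h(a) = C1*exp(-3*Integral(1/asin(a), a))


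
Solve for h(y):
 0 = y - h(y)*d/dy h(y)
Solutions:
 h(y) = -sqrt(C1 + y^2)
 h(y) = sqrt(C1 + y^2)


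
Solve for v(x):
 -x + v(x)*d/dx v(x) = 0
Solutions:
 v(x) = -sqrt(C1 + x^2)
 v(x) = sqrt(C1 + x^2)


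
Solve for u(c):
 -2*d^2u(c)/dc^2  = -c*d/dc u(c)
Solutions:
 u(c) = C1 + C2*erfi(c/2)


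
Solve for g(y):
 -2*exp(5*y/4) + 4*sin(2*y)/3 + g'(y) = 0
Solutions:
 g(y) = C1 + 8*exp(5*y/4)/5 + 2*cos(2*y)/3


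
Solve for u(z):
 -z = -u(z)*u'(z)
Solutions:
 u(z) = -sqrt(C1 + z^2)
 u(z) = sqrt(C1 + z^2)


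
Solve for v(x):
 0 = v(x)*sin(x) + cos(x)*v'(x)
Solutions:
 v(x) = C1*cos(x)


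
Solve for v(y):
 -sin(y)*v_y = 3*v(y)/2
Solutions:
 v(y) = C1*(cos(y) + 1)^(3/4)/(cos(y) - 1)^(3/4)


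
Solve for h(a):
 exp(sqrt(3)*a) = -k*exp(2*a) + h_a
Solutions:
 h(a) = C1 + k*exp(2*a)/2 + sqrt(3)*exp(sqrt(3)*a)/3


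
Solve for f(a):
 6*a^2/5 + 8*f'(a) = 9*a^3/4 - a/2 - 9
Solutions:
 f(a) = C1 + 9*a^4/128 - a^3/20 - a^2/32 - 9*a/8


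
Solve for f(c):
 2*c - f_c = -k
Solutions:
 f(c) = C1 + c^2 + c*k


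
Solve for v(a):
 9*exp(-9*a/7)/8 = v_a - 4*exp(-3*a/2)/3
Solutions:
 v(a) = C1 - 8*exp(-3*a/2)/9 - 7*exp(-9*a/7)/8


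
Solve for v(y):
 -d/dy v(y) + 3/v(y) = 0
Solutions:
 v(y) = -sqrt(C1 + 6*y)
 v(y) = sqrt(C1 + 6*y)


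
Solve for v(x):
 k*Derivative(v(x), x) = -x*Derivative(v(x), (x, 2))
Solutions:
 v(x) = C1 + x^(1 - re(k))*(C2*sin(log(x)*Abs(im(k))) + C3*cos(log(x)*im(k)))


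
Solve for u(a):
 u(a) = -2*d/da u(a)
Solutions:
 u(a) = C1*exp(-a/2)


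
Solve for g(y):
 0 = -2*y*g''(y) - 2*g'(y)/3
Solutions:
 g(y) = C1 + C2*y^(2/3)


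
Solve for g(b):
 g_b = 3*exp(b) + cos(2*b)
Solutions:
 g(b) = C1 + 3*exp(b) + sin(2*b)/2


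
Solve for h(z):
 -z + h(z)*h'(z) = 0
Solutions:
 h(z) = -sqrt(C1 + z^2)
 h(z) = sqrt(C1 + z^2)


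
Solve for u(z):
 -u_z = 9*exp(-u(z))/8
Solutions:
 u(z) = log(C1 - 9*z/8)


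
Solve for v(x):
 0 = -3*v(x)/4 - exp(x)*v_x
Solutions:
 v(x) = C1*exp(3*exp(-x)/4)


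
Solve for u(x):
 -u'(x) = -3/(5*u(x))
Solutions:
 u(x) = -sqrt(C1 + 30*x)/5
 u(x) = sqrt(C1 + 30*x)/5


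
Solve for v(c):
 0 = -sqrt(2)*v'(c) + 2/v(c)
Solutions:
 v(c) = -sqrt(C1 + 2*sqrt(2)*c)
 v(c) = sqrt(C1 + 2*sqrt(2)*c)


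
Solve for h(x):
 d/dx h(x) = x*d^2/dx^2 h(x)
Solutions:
 h(x) = C1 + C2*x^2


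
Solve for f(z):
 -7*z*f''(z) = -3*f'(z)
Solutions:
 f(z) = C1 + C2*z^(10/7)


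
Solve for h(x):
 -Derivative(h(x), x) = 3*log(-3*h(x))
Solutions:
 Integral(1/(log(-_y) + log(3)), (_y, h(x)))/3 = C1 - x


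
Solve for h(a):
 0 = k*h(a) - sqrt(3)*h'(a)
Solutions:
 h(a) = C1*exp(sqrt(3)*a*k/3)


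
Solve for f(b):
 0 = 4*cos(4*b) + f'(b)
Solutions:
 f(b) = C1 - sin(4*b)


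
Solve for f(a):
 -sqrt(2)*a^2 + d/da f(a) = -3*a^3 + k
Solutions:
 f(a) = C1 - 3*a^4/4 + sqrt(2)*a^3/3 + a*k


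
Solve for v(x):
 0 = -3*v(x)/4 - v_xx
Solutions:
 v(x) = C1*sin(sqrt(3)*x/2) + C2*cos(sqrt(3)*x/2)


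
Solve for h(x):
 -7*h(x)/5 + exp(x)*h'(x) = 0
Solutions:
 h(x) = C1*exp(-7*exp(-x)/5)


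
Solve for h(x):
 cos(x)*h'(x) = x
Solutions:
 h(x) = C1 + Integral(x/cos(x), x)


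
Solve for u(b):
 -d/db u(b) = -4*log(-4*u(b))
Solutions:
 -Integral(1/(log(-_y) + 2*log(2)), (_y, u(b)))/4 = C1 - b


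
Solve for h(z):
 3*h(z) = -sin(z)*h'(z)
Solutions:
 h(z) = C1*(cos(z) + 1)^(3/2)/(cos(z) - 1)^(3/2)


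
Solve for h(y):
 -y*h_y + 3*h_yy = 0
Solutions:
 h(y) = C1 + C2*erfi(sqrt(6)*y/6)


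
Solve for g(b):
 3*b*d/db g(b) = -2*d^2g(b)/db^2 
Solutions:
 g(b) = C1 + C2*erf(sqrt(3)*b/2)


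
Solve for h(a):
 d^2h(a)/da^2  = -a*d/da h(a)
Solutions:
 h(a) = C1 + C2*erf(sqrt(2)*a/2)


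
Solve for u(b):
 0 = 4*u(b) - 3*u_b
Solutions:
 u(b) = C1*exp(4*b/3)


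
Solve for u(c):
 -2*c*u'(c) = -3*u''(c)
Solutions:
 u(c) = C1 + C2*erfi(sqrt(3)*c/3)


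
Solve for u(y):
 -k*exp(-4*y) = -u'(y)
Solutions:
 u(y) = C1 - k*exp(-4*y)/4


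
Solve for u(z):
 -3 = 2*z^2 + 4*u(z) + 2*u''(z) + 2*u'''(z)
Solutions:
 u(z) = C1*exp(z*(-2 + (3*sqrt(87) + 28)^(-1/3) + (3*sqrt(87) + 28)^(1/3))/6)*sin(sqrt(3)*z*(-(3*sqrt(87) + 28)^(1/3) + (3*sqrt(87) + 28)^(-1/3))/6) + C2*exp(z*(-2 + (3*sqrt(87) + 28)^(-1/3) + (3*sqrt(87) + 28)^(1/3))/6)*cos(sqrt(3)*z*(-(3*sqrt(87) + 28)^(1/3) + (3*sqrt(87) + 28)^(-1/3))/6) + C3*exp(-z*((3*sqrt(87) + 28)^(-1/3) + 1 + (3*sqrt(87) + 28)^(1/3))/3) - z^2/2 - 1/4


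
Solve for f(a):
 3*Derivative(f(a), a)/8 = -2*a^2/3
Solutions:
 f(a) = C1 - 16*a^3/27


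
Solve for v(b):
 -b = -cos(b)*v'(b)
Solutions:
 v(b) = C1 + Integral(b/cos(b), b)


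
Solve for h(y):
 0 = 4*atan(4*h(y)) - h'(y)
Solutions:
 Integral(1/atan(4*_y), (_y, h(y))) = C1 + 4*y


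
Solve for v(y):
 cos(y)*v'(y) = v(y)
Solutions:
 v(y) = C1*sqrt(sin(y) + 1)/sqrt(sin(y) - 1)


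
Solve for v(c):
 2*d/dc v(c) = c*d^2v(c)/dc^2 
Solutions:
 v(c) = C1 + C2*c^3


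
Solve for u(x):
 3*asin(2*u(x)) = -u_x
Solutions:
 Integral(1/asin(2*_y), (_y, u(x))) = C1 - 3*x


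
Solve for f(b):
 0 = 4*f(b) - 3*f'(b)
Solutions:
 f(b) = C1*exp(4*b/3)


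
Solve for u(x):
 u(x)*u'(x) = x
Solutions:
 u(x) = -sqrt(C1 + x^2)
 u(x) = sqrt(C1 + x^2)


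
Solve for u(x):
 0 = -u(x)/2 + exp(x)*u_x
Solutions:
 u(x) = C1*exp(-exp(-x)/2)


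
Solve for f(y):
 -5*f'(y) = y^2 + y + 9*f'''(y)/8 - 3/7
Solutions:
 f(y) = C1 + C2*sin(2*sqrt(10)*y/3) + C3*cos(2*sqrt(10)*y/3) - y^3/15 - y^2/10 + 123*y/700


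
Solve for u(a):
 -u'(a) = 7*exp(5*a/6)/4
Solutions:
 u(a) = C1 - 21*exp(5*a/6)/10


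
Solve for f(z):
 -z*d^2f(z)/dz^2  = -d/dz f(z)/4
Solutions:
 f(z) = C1 + C2*z^(5/4)


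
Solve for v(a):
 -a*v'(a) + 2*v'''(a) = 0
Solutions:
 v(a) = C1 + Integral(C2*airyai(2^(2/3)*a/2) + C3*airybi(2^(2/3)*a/2), a)


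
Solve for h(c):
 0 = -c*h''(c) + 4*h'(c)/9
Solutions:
 h(c) = C1 + C2*c^(13/9)


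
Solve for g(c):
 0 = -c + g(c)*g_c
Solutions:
 g(c) = -sqrt(C1 + c^2)
 g(c) = sqrt(C1 + c^2)


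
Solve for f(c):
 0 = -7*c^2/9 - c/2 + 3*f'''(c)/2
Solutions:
 f(c) = C1 + C2*c + C3*c^2 + 7*c^5/810 + c^4/72


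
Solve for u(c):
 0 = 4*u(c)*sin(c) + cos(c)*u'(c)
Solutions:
 u(c) = C1*cos(c)^4


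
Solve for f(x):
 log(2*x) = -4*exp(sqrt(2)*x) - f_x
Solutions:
 f(x) = C1 - x*log(x) + x*(1 - log(2)) - 2*sqrt(2)*exp(sqrt(2)*x)


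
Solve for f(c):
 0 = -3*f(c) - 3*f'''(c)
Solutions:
 f(c) = C3*exp(-c) + (C1*sin(sqrt(3)*c/2) + C2*cos(sqrt(3)*c/2))*exp(c/2)


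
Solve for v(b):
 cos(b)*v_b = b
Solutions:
 v(b) = C1 + Integral(b/cos(b), b)


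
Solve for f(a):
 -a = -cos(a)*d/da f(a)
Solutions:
 f(a) = C1 + Integral(a/cos(a), a)


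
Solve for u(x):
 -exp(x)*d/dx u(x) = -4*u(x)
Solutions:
 u(x) = C1*exp(-4*exp(-x))


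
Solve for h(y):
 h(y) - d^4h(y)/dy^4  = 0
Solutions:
 h(y) = C1*exp(-y) + C2*exp(y) + C3*sin(y) + C4*cos(y)


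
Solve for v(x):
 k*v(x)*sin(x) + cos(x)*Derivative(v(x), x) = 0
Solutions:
 v(x) = C1*exp(k*log(cos(x)))


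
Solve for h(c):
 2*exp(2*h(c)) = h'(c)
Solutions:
 h(c) = log(-sqrt(-1/(C1 + 2*c))) - log(2)/2
 h(c) = log(-1/(C1 + 2*c))/2 - log(2)/2


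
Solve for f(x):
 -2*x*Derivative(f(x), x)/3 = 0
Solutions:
 f(x) = C1


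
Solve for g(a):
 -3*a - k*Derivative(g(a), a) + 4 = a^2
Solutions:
 g(a) = C1 - a^3/(3*k) - 3*a^2/(2*k) + 4*a/k


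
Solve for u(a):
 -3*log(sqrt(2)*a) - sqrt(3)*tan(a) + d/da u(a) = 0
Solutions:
 u(a) = C1 + 3*a*log(a) - 3*a + 3*a*log(2)/2 - sqrt(3)*log(cos(a))


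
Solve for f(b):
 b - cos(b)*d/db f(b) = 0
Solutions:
 f(b) = C1 + Integral(b/cos(b), b)


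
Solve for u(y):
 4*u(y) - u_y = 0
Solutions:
 u(y) = C1*exp(4*y)


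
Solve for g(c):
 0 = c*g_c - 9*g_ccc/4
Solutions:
 g(c) = C1 + Integral(C2*airyai(2^(2/3)*3^(1/3)*c/3) + C3*airybi(2^(2/3)*3^(1/3)*c/3), c)


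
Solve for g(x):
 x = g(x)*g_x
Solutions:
 g(x) = -sqrt(C1 + x^2)
 g(x) = sqrt(C1 + x^2)


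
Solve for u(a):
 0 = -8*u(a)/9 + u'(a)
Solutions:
 u(a) = C1*exp(8*a/9)


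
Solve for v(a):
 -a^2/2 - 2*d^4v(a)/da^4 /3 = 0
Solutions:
 v(a) = C1 + C2*a + C3*a^2 + C4*a^3 - a^6/480


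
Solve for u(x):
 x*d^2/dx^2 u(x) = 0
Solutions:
 u(x) = C1 + C2*x


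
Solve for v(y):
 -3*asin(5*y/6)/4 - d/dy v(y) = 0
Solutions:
 v(y) = C1 - 3*y*asin(5*y/6)/4 - 3*sqrt(36 - 25*y^2)/20


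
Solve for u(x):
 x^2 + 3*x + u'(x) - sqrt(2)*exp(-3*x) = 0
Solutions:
 u(x) = C1 - x^3/3 - 3*x^2/2 - sqrt(2)*exp(-3*x)/3


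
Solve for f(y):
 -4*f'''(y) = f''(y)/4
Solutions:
 f(y) = C1 + C2*y + C3*exp(-y/16)


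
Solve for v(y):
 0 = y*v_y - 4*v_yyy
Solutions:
 v(y) = C1 + Integral(C2*airyai(2^(1/3)*y/2) + C3*airybi(2^(1/3)*y/2), y)


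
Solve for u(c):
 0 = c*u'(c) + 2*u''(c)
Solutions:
 u(c) = C1 + C2*erf(c/2)


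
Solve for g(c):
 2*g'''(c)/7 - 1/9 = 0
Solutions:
 g(c) = C1 + C2*c + C3*c^2 + 7*c^3/108


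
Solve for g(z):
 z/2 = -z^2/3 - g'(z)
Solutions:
 g(z) = C1 - z^3/9 - z^2/4


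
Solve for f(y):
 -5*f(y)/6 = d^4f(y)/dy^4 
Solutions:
 f(y) = (C1*sin(10^(1/4)*3^(3/4)*y/6) + C2*cos(10^(1/4)*3^(3/4)*y/6))*exp(-10^(1/4)*3^(3/4)*y/6) + (C3*sin(10^(1/4)*3^(3/4)*y/6) + C4*cos(10^(1/4)*3^(3/4)*y/6))*exp(10^(1/4)*3^(3/4)*y/6)


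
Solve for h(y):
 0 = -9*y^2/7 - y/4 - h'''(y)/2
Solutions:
 h(y) = C1 + C2*y + C3*y^2 - 3*y^5/70 - y^4/48


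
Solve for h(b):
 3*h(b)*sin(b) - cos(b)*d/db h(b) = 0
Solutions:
 h(b) = C1/cos(b)^3


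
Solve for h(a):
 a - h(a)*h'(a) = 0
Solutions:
 h(a) = -sqrt(C1 + a^2)
 h(a) = sqrt(C1 + a^2)
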